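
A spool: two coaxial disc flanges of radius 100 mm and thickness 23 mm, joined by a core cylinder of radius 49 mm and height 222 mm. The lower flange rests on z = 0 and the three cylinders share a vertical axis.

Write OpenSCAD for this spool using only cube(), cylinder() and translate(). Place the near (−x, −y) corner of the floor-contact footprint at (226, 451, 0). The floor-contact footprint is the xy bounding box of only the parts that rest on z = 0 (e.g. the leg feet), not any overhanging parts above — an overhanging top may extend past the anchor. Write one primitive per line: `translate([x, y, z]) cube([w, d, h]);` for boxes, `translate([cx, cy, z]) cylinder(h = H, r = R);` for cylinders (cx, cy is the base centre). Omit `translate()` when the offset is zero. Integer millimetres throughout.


translate([326, 551, 0]) cylinder(h = 23, r = 100);
translate([326, 551, 23]) cylinder(h = 222, r = 49);
translate([326, 551, 245]) cylinder(h = 23, r = 100);


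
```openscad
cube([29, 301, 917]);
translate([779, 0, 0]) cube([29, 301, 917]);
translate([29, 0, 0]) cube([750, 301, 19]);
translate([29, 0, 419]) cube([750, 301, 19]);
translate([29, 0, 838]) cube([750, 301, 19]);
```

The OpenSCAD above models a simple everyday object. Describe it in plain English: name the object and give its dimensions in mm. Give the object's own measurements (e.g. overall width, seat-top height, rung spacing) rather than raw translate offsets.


An open bookshelf. Two side panels, each 29 mm thick, 301 mm deep and 917 mm tall, stand 808 mm apart (outside-to-outside). Between them sit 3 shelves, each 19 mm thick and 301 mm deep, spanning the full gap between the sides. The bottom shelf rests on the floor (its underside at z = 0) and the clear gap between one shelf's top and the next shelf's underside is 400 mm.


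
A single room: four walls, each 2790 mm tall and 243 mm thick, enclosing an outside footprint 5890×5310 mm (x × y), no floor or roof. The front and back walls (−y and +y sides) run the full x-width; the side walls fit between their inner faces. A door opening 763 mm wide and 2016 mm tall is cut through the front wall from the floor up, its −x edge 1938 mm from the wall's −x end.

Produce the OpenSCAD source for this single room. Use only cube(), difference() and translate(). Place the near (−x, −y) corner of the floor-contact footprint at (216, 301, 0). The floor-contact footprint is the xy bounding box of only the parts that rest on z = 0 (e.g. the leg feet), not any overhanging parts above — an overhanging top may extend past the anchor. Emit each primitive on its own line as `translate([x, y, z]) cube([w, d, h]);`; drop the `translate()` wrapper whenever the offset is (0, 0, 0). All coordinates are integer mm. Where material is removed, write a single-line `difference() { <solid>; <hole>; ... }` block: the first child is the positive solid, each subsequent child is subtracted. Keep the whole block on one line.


difference() { translate([216, 301, 0]) cube([5890, 243, 2790]); translate([2154, 301, 0]) cube([763, 243, 2016]); }
translate([216, 5368, 0]) cube([5890, 243, 2790]);
translate([216, 544, 0]) cube([243, 4824, 2790]);
translate([5863, 544, 0]) cube([243, 4824, 2790]);


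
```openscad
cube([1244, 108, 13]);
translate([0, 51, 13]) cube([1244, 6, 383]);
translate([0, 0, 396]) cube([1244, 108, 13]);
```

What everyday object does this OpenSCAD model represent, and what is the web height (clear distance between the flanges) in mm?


An I-beam. The web height is 383 mm.

Two wide flanges with a thin centred web — an I-beam. Overall 409 mm minus two 13 mm flanges gives a web of 409 − 2·13 = 383 mm.


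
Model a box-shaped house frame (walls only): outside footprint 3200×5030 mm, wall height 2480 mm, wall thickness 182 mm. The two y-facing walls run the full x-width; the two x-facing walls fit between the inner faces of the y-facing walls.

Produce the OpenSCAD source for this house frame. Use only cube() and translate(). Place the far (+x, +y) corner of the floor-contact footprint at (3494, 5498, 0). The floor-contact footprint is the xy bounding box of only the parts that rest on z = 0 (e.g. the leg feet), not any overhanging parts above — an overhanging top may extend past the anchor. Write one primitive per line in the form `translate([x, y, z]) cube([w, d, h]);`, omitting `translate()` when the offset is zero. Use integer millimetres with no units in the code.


translate([294, 468, 0]) cube([3200, 182, 2480]);
translate([294, 5316, 0]) cube([3200, 182, 2480]);
translate([294, 650, 0]) cube([182, 4666, 2480]);
translate([3312, 650, 0]) cube([182, 4666, 2480]);


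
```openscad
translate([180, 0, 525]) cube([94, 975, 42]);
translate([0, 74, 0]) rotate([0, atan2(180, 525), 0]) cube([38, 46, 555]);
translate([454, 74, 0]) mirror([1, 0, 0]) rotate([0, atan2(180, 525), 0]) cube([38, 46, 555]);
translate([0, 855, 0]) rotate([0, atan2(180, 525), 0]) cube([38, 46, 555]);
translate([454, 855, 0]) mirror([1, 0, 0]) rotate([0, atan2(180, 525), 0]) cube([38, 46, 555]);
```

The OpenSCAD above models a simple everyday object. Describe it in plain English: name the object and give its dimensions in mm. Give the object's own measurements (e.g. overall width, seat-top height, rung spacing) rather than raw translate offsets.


A sawhorse. A 94×975×42 mm beam (x, y, z) sits on two A-frame leg pairs. Each pair is two raked legs of 38×46 mm section (46 mm along y) splaying symmetrically in x. Each leg rises 525 mm vertically over 180 mm of horizontal reach and is 555 mm long along its own axis. Every leg's outer bottom edge rests on the floor and its outer top edge meets a bottom edge of the beam — the left legs (tilting toward +x) meet the beam's −x bottom edge, the right legs (their mirror images, tilting toward −x) meet its +x bottom edge — so the leg tops tuck under the beam, the beam's underside is 525 mm above the floor, and the feet are 454 mm apart outside-to-outside with the beam centred between them. The two leg pairs are set in 74 mm from either end of the beam.


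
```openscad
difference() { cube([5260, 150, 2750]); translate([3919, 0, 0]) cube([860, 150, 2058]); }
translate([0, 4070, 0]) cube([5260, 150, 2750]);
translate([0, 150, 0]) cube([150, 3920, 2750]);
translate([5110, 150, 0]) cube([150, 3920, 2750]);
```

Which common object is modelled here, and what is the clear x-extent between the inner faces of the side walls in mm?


A single room. The interior width is 4960 mm.

Four walls enclosing a rectangle with a door in the front wall — a room. Outside width 5260 minus two 150 mm walls gives 4960 mm.


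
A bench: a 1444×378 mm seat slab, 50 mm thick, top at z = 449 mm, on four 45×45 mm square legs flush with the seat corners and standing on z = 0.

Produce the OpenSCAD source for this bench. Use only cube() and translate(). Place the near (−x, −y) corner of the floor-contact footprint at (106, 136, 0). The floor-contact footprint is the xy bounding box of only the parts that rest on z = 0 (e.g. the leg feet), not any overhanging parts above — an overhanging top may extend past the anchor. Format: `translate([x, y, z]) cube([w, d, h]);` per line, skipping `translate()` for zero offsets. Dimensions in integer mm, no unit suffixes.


// leg_h = 449 − 50 = 399
translate([106, 136, 399]) cube([1444, 378, 50]);
translate([106, 136, 0]) cube([45, 45, 399]);
translate([106, 469, 0]) cube([45, 45, 399]);
translate([1505, 136, 0]) cube([45, 45, 399]);
translate([1505, 469, 0]) cube([45, 45, 399]);


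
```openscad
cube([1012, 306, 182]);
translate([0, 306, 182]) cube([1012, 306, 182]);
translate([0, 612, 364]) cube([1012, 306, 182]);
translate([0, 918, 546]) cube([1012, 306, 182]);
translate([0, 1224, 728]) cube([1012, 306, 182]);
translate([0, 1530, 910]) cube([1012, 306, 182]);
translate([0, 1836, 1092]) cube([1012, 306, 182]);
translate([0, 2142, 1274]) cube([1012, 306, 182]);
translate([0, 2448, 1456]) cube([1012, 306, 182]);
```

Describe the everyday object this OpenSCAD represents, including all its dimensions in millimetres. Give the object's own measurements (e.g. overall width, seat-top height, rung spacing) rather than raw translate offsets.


A straight staircase of 9 solid steps. Each step is 1012 mm wide (x), 306 mm deep (y, the going) and 182 mm tall (the rise). The first step rests on the floor; each subsequent step sits one going further in +y and one rise higher in +z, directly behind and above the previous step with no overlap.


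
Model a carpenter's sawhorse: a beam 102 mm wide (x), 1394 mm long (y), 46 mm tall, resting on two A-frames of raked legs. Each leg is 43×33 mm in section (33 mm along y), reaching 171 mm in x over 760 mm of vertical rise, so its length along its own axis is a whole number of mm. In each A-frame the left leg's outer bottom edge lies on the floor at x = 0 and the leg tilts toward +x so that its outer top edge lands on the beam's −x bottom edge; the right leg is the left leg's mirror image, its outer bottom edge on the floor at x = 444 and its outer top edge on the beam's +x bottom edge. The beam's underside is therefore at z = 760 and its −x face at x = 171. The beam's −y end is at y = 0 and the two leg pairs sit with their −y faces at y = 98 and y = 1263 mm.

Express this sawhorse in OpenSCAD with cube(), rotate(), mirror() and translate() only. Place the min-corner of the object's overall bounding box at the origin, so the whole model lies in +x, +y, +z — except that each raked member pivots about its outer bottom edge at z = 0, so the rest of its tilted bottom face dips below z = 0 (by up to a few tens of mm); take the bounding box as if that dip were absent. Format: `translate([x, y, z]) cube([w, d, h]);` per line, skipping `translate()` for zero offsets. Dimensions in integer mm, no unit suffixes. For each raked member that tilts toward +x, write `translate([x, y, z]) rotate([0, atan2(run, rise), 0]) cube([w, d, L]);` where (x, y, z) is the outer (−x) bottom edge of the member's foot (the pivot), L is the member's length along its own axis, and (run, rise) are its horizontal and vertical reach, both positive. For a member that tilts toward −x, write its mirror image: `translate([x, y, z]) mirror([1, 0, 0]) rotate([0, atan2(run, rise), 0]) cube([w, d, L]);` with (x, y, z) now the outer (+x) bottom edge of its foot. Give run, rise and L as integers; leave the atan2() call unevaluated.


translate([171, 0, 760]) cube([102, 1394, 46]);
translate([0, 98, 0]) rotate([0, atan2(171, 760), 0]) cube([43, 33, 779]);
translate([444, 98, 0]) mirror([1, 0, 0]) rotate([0, atan2(171, 760), 0]) cube([43, 33, 779]);
translate([0, 1263, 0]) rotate([0, atan2(171, 760), 0]) cube([43, 33, 779]);
translate([444, 1263, 0]) mirror([1, 0, 0]) rotate([0, atan2(171, 760), 0]) cube([43, 33, 779]);


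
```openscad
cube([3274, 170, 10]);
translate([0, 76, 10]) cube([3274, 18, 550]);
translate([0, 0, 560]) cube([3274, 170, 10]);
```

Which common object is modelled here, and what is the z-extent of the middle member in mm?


An I-beam. The web height is 550 mm.

Two wide flanges with a thin centred web — an I-beam. Overall 570 mm minus two 10 mm flanges gives a web of 570 − 2·10 = 550 mm.


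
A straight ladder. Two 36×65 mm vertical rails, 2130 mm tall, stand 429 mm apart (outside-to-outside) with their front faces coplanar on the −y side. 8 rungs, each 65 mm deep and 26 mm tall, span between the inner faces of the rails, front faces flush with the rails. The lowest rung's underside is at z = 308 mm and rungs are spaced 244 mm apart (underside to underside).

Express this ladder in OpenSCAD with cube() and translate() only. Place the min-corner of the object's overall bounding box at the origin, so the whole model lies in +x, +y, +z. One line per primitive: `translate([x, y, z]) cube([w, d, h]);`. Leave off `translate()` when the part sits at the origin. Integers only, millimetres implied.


// rung span = 429 - 2*36 = 357
// rung[k] z = 308 + k*244
cube([36, 65, 2130]);
translate([393, 0, 0]) cube([36, 65, 2130]);
translate([36, 0, 308]) cube([357, 65, 26]);
translate([36, 0, 552]) cube([357, 65, 26]);
translate([36, 0, 796]) cube([357, 65, 26]);
translate([36, 0, 1040]) cube([357, 65, 26]);
translate([36, 0, 1284]) cube([357, 65, 26]);
translate([36, 0, 1528]) cube([357, 65, 26]);
translate([36, 0, 1772]) cube([357, 65, 26]);
translate([36, 0, 2016]) cube([357, 65, 26]);


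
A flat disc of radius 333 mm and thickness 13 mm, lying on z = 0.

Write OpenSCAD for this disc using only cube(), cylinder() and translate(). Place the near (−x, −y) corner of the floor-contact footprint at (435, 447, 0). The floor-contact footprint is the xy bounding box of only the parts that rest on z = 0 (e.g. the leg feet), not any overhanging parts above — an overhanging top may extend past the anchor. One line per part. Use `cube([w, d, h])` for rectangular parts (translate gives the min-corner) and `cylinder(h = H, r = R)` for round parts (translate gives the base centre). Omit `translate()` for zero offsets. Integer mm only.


translate([768, 780, 0]) cylinder(h = 13, r = 333);


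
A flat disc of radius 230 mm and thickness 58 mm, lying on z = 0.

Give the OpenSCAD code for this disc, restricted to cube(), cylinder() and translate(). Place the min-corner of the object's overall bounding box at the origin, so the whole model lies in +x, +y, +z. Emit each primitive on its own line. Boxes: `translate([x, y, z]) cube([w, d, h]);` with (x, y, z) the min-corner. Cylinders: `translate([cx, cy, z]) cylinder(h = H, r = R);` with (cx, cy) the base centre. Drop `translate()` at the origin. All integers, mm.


translate([230, 230, 0]) cylinder(h = 58, r = 230);


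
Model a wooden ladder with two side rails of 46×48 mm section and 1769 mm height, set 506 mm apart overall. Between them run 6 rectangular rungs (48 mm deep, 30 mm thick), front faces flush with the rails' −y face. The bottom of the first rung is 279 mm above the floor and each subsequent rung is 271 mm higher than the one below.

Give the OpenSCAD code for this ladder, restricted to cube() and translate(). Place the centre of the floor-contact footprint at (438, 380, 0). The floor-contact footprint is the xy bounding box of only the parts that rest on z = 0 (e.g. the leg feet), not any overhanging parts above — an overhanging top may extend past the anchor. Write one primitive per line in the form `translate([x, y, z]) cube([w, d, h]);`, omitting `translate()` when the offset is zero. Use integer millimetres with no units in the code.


translate([185, 356, 0]) cube([46, 48, 1769]);
translate([645, 356, 0]) cube([46, 48, 1769]);
translate([231, 356, 279]) cube([414, 48, 30]);
translate([231, 356, 550]) cube([414, 48, 30]);
translate([231, 356, 821]) cube([414, 48, 30]);
translate([231, 356, 1092]) cube([414, 48, 30]);
translate([231, 356, 1363]) cube([414, 48, 30]);
translate([231, 356, 1634]) cube([414, 48, 30]);


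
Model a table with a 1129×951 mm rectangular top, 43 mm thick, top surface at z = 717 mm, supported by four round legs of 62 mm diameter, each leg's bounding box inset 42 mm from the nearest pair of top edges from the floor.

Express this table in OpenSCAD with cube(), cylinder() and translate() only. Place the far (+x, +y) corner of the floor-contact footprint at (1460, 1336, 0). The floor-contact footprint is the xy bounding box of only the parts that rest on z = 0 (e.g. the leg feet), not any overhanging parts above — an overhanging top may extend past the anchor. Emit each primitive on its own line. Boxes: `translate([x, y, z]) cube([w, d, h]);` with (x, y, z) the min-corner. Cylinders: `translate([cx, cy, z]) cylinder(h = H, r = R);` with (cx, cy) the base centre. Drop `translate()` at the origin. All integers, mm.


// leg_h = 717 - 43 = 674
translate([373, 427, 674]) cube([1129, 951, 43]);
translate([446, 500, 0]) cylinder(h = 674, r = 31);
translate([1429, 500, 0]) cylinder(h = 674, r = 31);
translate([446, 1305, 0]) cylinder(h = 674, r = 31);
translate([1429, 1305, 0]) cylinder(h = 674, r = 31);


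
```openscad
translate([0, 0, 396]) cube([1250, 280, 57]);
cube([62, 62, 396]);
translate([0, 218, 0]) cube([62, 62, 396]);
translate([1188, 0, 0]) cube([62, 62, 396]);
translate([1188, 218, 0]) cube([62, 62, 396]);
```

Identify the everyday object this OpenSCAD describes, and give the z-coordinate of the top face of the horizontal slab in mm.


A bench. The seat-top height is 453 mm.

A long slab on four corner posts — a bench. The slab sits at z = 396 with thickness 57, so the top is 396 + 57 = 453 mm.


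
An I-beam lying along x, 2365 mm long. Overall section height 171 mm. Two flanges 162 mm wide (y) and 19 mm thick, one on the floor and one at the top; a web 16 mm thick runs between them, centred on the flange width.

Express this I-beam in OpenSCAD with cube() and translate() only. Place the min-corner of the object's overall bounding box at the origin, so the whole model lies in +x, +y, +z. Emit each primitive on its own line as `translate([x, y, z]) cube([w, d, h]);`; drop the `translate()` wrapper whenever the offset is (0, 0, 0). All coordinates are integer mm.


cube([2365, 162, 19]);
translate([0, 73, 19]) cube([2365, 16, 133]);
translate([0, 0, 152]) cube([2365, 162, 19]);


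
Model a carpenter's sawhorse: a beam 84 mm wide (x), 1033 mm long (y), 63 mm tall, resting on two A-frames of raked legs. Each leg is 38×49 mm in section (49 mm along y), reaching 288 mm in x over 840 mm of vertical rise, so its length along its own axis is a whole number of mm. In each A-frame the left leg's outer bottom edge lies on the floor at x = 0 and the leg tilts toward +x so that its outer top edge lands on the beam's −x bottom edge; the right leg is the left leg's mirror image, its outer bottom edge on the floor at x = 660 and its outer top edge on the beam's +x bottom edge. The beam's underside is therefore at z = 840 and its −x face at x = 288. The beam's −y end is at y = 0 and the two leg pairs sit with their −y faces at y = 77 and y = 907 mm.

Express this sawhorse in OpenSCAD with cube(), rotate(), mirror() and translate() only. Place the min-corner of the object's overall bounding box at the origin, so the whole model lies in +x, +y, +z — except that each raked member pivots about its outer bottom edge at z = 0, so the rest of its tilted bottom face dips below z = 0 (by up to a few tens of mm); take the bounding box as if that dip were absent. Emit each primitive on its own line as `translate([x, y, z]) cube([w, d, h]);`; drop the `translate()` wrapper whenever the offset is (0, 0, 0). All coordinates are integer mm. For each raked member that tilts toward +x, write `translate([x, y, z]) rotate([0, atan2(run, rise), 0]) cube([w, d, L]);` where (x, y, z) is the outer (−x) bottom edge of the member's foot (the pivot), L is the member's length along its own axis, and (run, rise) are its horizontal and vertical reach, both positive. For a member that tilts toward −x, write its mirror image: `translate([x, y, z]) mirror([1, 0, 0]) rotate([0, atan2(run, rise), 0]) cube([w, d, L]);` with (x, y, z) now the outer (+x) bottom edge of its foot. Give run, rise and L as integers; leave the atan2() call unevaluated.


translate([288, 0, 840]) cube([84, 1033, 63]);
translate([0, 77, 0]) rotate([0, atan2(288, 840), 0]) cube([38, 49, 888]);
translate([660, 77, 0]) mirror([1, 0, 0]) rotate([0, atan2(288, 840), 0]) cube([38, 49, 888]);
translate([0, 907, 0]) rotate([0, atan2(288, 840), 0]) cube([38, 49, 888]);
translate([660, 907, 0]) mirror([1, 0, 0]) rotate([0, atan2(288, 840), 0]) cube([38, 49, 888]);


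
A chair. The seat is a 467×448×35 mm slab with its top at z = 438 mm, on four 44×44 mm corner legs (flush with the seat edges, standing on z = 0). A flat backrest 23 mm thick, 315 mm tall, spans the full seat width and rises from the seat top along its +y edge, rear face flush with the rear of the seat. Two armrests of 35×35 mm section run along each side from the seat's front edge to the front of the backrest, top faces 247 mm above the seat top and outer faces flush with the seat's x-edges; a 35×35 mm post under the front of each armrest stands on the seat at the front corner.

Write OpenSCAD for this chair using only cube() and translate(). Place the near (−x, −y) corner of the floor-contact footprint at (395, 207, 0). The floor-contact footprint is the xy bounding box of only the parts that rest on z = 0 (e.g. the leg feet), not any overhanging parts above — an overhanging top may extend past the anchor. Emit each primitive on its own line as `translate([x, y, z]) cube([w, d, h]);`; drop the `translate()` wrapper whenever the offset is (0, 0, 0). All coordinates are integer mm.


translate([395, 207, 403]) cube([467, 448, 35]);
translate([395, 207, 0]) cube([44, 44, 403]);
translate([818, 207, 0]) cube([44, 44, 403]);
translate([395, 611, 0]) cube([44, 44, 403]);
translate([818, 611, 0]) cube([44, 44, 403]);
translate([395, 632, 438]) cube([467, 23, 315]);
translate([395, 207, 650]) cube([35, 425, 35]);
translate([827, 207, 650]) cube([35, 425, 35]);
translate([395, 207, 438]) cube([35, 35, 212]);
translate([827, 207, 438]) cube([35, 35, 212]);


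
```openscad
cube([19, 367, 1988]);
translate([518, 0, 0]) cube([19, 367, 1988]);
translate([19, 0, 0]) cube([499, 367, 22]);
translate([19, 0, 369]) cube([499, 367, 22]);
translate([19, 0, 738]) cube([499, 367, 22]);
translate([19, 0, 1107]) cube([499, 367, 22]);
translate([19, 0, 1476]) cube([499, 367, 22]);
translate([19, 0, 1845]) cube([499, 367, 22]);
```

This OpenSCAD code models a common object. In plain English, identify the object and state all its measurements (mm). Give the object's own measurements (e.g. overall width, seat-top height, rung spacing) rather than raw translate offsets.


An open bookshelf. Two side panels, each 19 mm thick, 367 mm deep and 1988 mm tall, stand 537 mm apart (outside-to-outside). Between them sit 6 shelves, each 22 mm thick and 367 mm deep, spanning the full gap between the sides. The bottom shelf rests on the floor (its underside at z = 0) and the clear gap between one shelf's top and the next shelf's underside is 347 mm.


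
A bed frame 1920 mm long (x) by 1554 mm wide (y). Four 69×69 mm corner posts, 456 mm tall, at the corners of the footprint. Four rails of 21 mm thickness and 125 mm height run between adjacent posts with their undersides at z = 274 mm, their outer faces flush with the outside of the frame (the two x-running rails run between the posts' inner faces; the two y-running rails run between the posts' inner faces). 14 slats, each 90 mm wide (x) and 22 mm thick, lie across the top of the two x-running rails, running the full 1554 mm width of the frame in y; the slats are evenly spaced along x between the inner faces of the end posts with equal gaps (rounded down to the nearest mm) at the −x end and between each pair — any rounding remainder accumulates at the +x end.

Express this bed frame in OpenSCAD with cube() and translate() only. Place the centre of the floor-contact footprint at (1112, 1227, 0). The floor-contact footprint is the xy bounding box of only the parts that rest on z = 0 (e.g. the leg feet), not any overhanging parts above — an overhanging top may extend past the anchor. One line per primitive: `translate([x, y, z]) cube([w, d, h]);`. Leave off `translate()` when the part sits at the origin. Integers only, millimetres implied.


// slat z = rail_z + rail_h = 274 + 125 = 399
// slat gap = ⌊(1782 − 14·90) / 15⌋ = 34
translate([152, 450, 0]) cube([69, 69, 456]);
translate([152, 1935, 0]) cube([69, 69, 456]);
translate([2003, 450, 0]) cube([69, 69, 456]);
translate([2003, 1935, 0]) cube([69, 69, 456]);
translate([221, 450, 274]) cube([1782, 21, 125]);
translate([221, 1983, 274]) cube([1782, 21, 125]);
translate([152, 519, 274]) cube([21, 1416, 125]);
translate([2051, 519, 274]) cube([21, 1416, 125]);
translate([255, 450, 399]) cube([90, 1554, 22]);
translate([379, 450, 399]) cube([90, 1554, 22]);
translate([503, 450, 399]) cube([90, 1554, 22]);
translate([627, 450, 399]) cube([90, 1554, 22]);
translate([751, 450, 399]) cube([90, 1554, 22]);
translate([875, 450, 399]) cube([90, 1554, 22]);
translate([999, 450, 399]) cube([90, 1554, 22]);
translate([1123, 450, 399]) cube([90, 1554, 22]);
translate([1247, 450, 399]) cube([90, 1554, 22]);
translate([1371, 450, 399]) cube([90, 1554, 22]);
translate([1495, 450, 399]) cube([90, 1554, 22]);
translate([1619, 450, 399]) cube([90, 1554, 22]);
translate([1743, 450, 399]) cube([90, 1554, 22]);
translate([1867, 450, 399]) cube([90, 1554, 22]);


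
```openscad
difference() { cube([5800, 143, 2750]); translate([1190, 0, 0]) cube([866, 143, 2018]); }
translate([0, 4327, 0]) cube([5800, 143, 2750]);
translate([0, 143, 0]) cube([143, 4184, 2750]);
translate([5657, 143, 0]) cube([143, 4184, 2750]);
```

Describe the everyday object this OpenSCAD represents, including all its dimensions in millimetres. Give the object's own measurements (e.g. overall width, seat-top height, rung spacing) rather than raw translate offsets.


A single room: four walls, each 2750 mm tall and 143 mm thick, enclosing an outside footprint 5800×4470 mm (x × y), no floor or roof. The front and back walls (−y and +y sides) run the full x-width; the side walls fit between their inner faces. A door opening 866 mm wide and 2018 mm tall is cut through the front wall from the floor up, its −x edge 1190 mm from the wall's −x end.


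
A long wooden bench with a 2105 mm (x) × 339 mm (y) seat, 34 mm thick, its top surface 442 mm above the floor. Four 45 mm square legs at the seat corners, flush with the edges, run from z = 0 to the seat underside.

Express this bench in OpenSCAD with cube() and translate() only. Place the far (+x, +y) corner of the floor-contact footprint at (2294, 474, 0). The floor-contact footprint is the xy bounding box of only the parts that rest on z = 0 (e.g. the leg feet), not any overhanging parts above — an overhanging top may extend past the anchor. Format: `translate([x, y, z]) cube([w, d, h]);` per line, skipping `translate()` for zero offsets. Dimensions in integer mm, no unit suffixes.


translate([189, 135, 408]) cube([2105, 339, 34]);
translate([189, 135, 0]) cube([45, 45, 408]);
translate([189, 429, 0]) cube([45, 45, 408]);
translate([2249, 135, 0]) cube([45, 45, 408]);
translate([2249, 429, 0]) cube([45, 45, 408]);


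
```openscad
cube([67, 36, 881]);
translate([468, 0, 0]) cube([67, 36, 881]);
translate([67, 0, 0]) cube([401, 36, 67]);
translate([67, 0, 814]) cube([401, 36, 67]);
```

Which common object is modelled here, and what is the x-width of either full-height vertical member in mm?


A picture frame. The border width is 67 mm.

Four thin pieces enclosing a rectangular opening — a picture frame. The two full-height stiles are 881 mm tall; the top rail sits at z = 814 and is 67 mm tall, so the border above the opening is 881 − 814 = 67 mm, matching the stile x-width.


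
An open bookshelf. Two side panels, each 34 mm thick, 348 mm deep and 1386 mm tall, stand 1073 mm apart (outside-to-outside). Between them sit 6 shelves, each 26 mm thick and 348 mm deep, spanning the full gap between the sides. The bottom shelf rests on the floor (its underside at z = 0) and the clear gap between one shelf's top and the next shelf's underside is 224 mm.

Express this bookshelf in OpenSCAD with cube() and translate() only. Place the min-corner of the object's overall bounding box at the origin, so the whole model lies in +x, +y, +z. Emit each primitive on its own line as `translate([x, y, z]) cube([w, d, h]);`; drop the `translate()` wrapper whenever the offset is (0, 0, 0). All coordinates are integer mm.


cube([34, 348, 1386]);
translate([1039, 0, 0]) cube([34, 348, 1386]);
translate([34, 0, 0]) cube([1005, 348, 26]);
translate([34, 0, 250]) cube([1005, 348, 26]);
translate([34, 0, 500]) cube([1005, 348, 26]);
translate([34, 0, 750]) cube([1005, 348, 26]);
translate([34, 0, 1000]) cube([1005, 348, 26]);
translate([34, 0, 1250]) cube([1005, 348, 26]);


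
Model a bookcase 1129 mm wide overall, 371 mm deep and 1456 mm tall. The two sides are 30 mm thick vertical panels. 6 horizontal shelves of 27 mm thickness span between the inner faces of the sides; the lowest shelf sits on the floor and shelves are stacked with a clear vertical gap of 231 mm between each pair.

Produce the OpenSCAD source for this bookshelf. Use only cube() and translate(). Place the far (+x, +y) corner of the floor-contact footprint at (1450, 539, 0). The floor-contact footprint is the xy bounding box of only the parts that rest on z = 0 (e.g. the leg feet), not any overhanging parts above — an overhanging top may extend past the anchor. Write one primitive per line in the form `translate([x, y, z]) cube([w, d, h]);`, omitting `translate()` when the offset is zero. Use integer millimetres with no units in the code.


translate([321, 168, 0]) cube([30, 371, 1456]);
translate([1420, 168, 0]) cube([30, 371, 1456]);
translate([351, 168, 0]) cube([1069, 371, 27]);
translate([351, 168, 258]) cube([1069, 371, 27]);
translate([351, 168, 516]) cube([1069, 371, 27]);
translate([351, 168, 774]) cube([1069, 371, 27]);
translate([351, 168, 1032]) cube([1069, 371, 27]);
translate([351, 168, 1290]) cube([1069, 371, 27]);


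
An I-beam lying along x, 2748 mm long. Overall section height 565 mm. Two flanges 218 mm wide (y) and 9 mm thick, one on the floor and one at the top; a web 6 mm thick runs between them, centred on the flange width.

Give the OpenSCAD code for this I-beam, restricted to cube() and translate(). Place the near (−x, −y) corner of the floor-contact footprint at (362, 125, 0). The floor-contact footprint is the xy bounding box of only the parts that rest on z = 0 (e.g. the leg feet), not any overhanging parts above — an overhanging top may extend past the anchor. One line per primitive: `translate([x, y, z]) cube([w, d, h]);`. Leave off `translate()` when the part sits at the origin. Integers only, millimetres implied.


translate([362, 125, 0]) cube([2748, 218, 9]);
translate([362, 231, 9]) cube([2748, 6, 547]);
translate([362, 125, 556]) cube([2748, 218, 9]);


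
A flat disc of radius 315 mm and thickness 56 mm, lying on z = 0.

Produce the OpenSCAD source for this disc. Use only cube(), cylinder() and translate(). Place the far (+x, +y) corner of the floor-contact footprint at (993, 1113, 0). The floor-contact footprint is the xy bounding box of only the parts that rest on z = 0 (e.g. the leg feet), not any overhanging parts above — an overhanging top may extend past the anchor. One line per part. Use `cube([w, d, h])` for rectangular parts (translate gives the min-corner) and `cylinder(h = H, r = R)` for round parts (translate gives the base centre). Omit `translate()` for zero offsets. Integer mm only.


translate([678, 798, 0]) cylinder(h = 56, r = 315);


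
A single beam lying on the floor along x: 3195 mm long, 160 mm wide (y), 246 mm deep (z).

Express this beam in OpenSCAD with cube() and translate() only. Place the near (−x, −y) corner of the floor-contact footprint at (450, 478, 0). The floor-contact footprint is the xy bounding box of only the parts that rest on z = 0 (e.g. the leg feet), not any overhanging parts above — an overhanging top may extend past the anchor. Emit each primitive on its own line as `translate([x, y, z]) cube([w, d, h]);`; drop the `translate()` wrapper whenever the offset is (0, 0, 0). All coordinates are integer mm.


translate([450, 478, 0]) cube([3195, 160, 246]);


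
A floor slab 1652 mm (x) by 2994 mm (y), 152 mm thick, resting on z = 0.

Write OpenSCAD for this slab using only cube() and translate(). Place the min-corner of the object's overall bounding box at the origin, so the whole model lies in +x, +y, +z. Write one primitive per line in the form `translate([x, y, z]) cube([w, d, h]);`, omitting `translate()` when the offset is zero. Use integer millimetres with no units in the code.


cube([1652, 2994, 152]);


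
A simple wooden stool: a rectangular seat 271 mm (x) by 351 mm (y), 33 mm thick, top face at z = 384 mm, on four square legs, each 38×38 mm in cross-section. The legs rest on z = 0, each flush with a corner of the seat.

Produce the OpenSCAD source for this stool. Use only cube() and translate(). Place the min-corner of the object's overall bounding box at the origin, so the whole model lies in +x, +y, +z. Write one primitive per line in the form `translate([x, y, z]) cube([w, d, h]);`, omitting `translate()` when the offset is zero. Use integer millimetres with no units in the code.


translate([0, 0, 351]) cube([271, 351, 33]);
cube([38, 38, 351]);
translate([233, 0, 0]) cube([38, 38, 351]);
translate([0, 313, 0]) cube([38, 38, 351]);
translate([233, 313, 0]) cube([38, 38, 351]);


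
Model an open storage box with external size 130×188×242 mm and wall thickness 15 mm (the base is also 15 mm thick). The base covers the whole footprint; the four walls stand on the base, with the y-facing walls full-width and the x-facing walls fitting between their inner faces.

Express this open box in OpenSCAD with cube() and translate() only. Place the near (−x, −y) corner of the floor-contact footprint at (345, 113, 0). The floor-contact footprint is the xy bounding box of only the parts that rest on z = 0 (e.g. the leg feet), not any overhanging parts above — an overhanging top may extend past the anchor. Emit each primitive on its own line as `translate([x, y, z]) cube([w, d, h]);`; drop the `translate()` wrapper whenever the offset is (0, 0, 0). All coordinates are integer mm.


translate([345, 113, 0]) cube([130, 188, 15]);
translate([345, 113, 15]) cube([130, 15, 227]);
translate([345, 286, 15]) cube([130, 15, 227]);
translate([345, 128, 15]) cube([15, 158, 227]);
translate([460, 128, 15]) cube([15, 158, 227]);


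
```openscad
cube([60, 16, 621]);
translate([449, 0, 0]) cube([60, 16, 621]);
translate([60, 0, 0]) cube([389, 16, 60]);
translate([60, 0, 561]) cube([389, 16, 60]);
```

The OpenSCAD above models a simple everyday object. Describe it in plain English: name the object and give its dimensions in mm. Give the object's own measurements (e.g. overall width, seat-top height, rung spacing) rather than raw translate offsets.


A rectangular picture frame lying in the x–z plane (depth along y). The opening is 389 mm wide (x) by 501 mm tall (z), surrounded by a border 60 mm wide on all four sides. The frame is 16 mm deep and is made of two full-height vertical stiles with two horizontal rails fitted between them.


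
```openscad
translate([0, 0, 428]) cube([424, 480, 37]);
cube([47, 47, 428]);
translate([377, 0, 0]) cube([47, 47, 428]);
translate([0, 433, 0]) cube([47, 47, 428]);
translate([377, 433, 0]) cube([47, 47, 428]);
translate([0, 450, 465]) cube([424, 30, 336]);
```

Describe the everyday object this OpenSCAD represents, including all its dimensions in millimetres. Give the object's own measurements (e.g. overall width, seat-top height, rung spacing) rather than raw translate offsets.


A chair. The seat is a 424×480×37 mm slab with its top at z = 465 mm, on four 47×47 mm corner legs (flush with the seat edges, standing on z = 0). A flat backrest 30 mm thick, 336 mm tall, spans the full seat width and rises from the seat top along its +y edge, rear face flush with the rear of the seat.


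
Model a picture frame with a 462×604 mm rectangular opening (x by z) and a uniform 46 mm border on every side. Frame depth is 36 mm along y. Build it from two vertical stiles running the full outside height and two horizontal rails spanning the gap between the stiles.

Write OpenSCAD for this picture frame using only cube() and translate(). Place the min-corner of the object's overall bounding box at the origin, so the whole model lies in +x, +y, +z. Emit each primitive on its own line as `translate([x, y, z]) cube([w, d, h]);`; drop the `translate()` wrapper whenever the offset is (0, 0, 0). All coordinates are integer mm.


cube([46, 36, 696]);
translate([508, 0, 0]) cube([46, 36, 696]);
translate([46, 0, 0]) cube([462, 36, 46]);
translate([46, 0, 650]) cube([462, 36, 46]);


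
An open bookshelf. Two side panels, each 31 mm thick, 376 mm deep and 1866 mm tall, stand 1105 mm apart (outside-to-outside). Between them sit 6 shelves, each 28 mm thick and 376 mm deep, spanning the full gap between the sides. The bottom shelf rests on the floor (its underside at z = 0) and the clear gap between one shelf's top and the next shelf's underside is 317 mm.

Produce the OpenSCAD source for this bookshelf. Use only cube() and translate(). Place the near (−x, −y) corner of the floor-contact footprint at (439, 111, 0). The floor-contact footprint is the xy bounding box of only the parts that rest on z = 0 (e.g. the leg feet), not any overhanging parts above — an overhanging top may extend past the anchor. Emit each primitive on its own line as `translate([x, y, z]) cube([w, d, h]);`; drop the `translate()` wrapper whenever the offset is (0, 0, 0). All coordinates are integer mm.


translate([439, 111, 0]) cube([31, 376, 1866]);
translate([1513, 111, 0]) cube([31, 376, 1866]);
translate([470, 111, 0]) cube([1043, 376, 28]);
translate([470, 111, 345]) cube([1043, 376, 28]);
translate([470, 111, 690]) cube([1043, 376, 28]);
translate([470, 111, 1035]) cube([1043, 376, 28]);
translate([470, 111, 1380]) cube([1043, 376, 28]);
translate([470, 111, 1725]) cube([1043, 376, 28]);


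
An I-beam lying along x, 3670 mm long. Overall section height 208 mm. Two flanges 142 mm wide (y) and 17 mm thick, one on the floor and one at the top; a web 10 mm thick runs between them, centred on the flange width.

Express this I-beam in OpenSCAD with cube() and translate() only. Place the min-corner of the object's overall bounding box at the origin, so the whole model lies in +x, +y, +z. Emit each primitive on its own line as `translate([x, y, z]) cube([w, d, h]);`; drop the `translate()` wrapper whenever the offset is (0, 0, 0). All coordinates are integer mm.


cube([3670, 142, 17]);
translate([0, 66, 17]) cube([3670, 10, 174]);
translate([0, 0, 191]) cube([3670, 142, 17]);


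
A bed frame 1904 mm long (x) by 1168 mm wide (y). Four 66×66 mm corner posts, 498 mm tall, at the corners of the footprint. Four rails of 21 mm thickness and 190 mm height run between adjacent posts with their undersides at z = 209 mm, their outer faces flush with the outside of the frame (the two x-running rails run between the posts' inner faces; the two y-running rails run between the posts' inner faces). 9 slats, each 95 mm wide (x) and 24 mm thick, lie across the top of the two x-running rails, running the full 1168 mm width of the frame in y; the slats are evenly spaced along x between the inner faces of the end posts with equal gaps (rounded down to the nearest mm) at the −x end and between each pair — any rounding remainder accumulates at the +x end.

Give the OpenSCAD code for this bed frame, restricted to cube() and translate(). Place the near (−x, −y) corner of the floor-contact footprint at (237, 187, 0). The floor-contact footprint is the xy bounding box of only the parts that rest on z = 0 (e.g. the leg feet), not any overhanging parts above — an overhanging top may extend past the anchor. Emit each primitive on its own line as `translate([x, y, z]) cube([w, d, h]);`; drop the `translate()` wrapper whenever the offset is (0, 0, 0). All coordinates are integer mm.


translate([237, 187, 0]) cube([66, 66, 498]);
translate([237, 1289, 0]) cube([66, 66, 498]);
translate([2075, 187, 0]) cube([66, 66, 498]);
translate([2075, 1289, 0]) cube([66, 66, 498]);
translate([303, 187, 209]) cube([1772, 21, 190]);
translate([303, 1334, 209]) cube([1772, 21, 190]);
translate([237, 253, 209]) cube([21, 1036, 190]);
translate([2120, 253, 209]) cube([21, 1036, 190]);
translate([394, 187, 399]) cube([95, 1168, 24]);
translate([580, 187, 399]) cube([95, 1168, 24]);
translate([766, 187, 399]) cube([95, 1168, 24]);
translate([952, 187, 399]) cube([95, 1168, 24]);
translate([1138, 187, 399]) cube([95, 1168, 24]);
translate([1324, 187, 399]) cube([95, 1168, 24]);
translate([1510, 187, 399]) cube([95, 1168, 24]);
translate([1696, 187, 399]) cube([95, 1168, 24]);
translate([1882, 187, 399]) cube([95, 1168, 24]);
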